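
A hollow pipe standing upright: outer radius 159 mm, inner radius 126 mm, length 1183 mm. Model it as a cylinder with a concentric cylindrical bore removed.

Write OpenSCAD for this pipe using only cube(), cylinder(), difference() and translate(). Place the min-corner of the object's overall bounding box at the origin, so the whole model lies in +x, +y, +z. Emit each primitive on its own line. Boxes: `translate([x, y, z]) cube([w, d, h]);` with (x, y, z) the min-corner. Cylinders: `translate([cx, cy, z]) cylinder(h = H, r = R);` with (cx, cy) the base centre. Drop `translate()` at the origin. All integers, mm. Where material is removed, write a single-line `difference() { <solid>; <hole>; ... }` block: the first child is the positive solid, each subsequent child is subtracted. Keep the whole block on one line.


difference() { translate([159, 159, 0]) cylinder(h = 1183, r = 159); translate([159, 159, 0]) cylinder(h = 1183, r = 126); }


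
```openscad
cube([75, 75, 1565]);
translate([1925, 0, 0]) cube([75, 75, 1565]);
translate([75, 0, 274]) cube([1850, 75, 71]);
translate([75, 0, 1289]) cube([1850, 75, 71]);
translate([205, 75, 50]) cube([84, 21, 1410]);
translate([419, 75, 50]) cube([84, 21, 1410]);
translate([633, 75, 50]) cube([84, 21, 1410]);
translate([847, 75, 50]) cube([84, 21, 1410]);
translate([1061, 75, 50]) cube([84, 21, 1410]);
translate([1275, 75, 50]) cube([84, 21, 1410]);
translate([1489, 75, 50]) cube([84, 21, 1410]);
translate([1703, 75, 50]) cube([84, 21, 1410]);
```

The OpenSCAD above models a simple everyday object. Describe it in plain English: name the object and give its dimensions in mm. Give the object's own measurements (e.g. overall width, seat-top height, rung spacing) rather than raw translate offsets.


A fence section. Two 75×75 mm posts, 1565 mm tall, stand on the floor with a clear span of 1850 mm between their inner faces. Two horizontal rails of 75×71 mm section span the gap between the posts with their undersides at z = 274 mm and z = 1289 mm, flush with the posts' −y face. 8 pickets, each 84 mm wide, 21 mm thick and 1410 mm tall, are fixed to the +y face of the rails with their bottoms at z = 50 mm, spaced across the span with a 130 mm gap after the −x post and between neighbouring pickets, with 138 mm left before the +x post.


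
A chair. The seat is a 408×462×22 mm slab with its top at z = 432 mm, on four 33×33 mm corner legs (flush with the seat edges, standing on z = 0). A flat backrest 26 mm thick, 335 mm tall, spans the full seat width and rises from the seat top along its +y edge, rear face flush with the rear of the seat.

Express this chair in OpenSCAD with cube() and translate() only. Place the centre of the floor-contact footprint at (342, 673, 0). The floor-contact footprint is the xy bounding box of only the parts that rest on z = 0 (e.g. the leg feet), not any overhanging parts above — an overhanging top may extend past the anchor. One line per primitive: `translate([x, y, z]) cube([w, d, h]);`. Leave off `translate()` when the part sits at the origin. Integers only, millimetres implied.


translate([138, 442, 410]) cube([408, 462, 22]);
translate([138, 442, 0]) cube([33, 33, 410]);
translate([513, 442, 0]) cube([33, 33, 410]);
translate([138, 871, 0]) cube([33, 33, 410]);
translate([513, 871, 0]) cube([33, 33, 410]);
translate([138, 878, 432]) cube([408, 26, 335]);


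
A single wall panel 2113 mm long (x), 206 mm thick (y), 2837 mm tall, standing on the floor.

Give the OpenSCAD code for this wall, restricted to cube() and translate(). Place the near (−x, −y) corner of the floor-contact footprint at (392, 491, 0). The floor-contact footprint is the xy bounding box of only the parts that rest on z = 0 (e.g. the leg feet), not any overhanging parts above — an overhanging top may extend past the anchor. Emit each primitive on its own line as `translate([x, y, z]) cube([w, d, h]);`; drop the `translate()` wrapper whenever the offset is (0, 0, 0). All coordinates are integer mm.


translate([392, 491, 0]) cube([2113, 206, 2837]);


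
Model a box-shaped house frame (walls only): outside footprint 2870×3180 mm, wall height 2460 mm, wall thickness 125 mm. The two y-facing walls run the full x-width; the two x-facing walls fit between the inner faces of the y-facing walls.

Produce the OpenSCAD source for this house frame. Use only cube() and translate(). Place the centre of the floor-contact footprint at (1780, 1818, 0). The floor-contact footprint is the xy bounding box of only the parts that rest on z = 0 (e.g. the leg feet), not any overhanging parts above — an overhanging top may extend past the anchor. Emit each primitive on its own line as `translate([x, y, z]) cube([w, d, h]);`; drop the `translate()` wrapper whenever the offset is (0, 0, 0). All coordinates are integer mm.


translate([345, 228, 0]) cube([2870, 125, 2460]);
translate([345, 3283, 0]) cube([2870, 125, 2460]);
translate([345, 353, 0]) cube([125, 2930, 2460]);
translate([3090, 353, 0]) cube([125, 2930, 2460]);


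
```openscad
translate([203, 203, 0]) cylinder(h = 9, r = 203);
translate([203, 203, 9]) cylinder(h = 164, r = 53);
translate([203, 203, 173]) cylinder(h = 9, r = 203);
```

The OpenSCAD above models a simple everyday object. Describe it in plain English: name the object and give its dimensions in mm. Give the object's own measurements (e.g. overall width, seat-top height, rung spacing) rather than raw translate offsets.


A spool: two coaxial disc flanges of radius 203 mm and thickness 9 mm, joined by a core cylinder of radius 53 mm and height 164 mm. The lower flange rests on z = 0 and the three cylinders share a vertical axis.


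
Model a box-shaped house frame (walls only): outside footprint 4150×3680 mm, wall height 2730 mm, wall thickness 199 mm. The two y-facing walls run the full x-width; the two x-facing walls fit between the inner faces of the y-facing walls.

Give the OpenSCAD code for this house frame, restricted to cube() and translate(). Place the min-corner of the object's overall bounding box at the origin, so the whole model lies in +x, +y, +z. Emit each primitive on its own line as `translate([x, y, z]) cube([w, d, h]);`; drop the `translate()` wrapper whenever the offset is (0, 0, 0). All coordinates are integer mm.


cube([4150, 199, 2730]);
translate([0, 3481, 0]) cube([4150, 199, 2730]);
translate([0, 199, 0]) cube([199, 3282, 2730]);
translate([3951, 199, 0]) cube([199, 3282, 2730]);


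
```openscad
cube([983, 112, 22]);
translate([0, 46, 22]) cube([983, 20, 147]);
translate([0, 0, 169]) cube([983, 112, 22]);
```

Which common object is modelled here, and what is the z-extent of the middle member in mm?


An I-beam. The web height is 147 mm.

Two wide flanges with a thin centred web — an I-beam. Overall 191 mm minus two 22 mm flanges gives a web of 191 − 2·22 = 147 mm.


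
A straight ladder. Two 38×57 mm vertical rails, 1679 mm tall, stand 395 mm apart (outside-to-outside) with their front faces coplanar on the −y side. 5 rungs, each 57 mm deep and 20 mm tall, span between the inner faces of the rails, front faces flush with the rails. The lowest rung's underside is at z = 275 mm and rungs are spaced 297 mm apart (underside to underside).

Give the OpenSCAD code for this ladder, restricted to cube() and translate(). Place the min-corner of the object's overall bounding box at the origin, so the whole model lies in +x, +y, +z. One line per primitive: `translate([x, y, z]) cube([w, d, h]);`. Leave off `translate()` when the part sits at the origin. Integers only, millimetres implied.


cube([38, 57, 1679]);
translate([357, 0, 0]) cube([38, 57, 1679]);
translate([38, 0, 275]) cube([319, 57, 20]);
translate([38, 0, 572]) cube([319, 57, 20]);
translate([38, 0, 869]) cube([319, 57, 20]);
translate([38, 0, 1166]) cube([319, 57, 20]);
translate([38, 0, 1463]) cube([319, 57, 20]);


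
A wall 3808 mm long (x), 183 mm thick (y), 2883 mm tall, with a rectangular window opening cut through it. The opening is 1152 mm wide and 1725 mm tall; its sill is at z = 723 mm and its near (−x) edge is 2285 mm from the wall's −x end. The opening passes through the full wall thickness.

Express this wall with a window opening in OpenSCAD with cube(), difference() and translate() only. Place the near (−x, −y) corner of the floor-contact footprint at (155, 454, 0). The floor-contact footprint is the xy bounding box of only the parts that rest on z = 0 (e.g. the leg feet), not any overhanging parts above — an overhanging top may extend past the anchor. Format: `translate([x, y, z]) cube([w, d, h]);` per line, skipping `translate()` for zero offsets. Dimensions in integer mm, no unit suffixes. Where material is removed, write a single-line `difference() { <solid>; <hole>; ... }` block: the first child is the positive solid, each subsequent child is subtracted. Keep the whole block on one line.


difference() { translate([155, 454, 0]) cube([3808, 183, 2883]); translate([2440, 454, 723]) cube([1152, 183, 1725]); }


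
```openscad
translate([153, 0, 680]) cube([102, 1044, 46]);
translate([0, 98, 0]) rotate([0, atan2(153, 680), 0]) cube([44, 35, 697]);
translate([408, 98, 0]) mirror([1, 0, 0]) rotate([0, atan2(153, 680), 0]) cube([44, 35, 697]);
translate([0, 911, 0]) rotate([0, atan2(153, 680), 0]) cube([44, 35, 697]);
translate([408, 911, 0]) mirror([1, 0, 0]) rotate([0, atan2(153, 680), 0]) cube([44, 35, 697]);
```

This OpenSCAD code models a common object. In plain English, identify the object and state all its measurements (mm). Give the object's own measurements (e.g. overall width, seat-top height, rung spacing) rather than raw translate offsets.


A sawhorse. A 102×1044×46 mm beam (x, y, z) sits on two A-frame leg pairs. Each pair is two raked legs of 44×35 mm section (35 mm along y) splaying symmetrically in x. Each leg rises 680 mm vertically over 153 mm of horizontal reach and is 697 mm long along its own axis. Every leg's outer bottom edge rests on the floor and its outer top edge meets a bottom edge of the beam — the left legs (tilting toward +x) meet the beam's −x bottom edge, the right legs (their mirror images, tilting toward −x) meet its +x bottom edge — so the leg tops tuck under the beam, the beam's underside is 680 mm above the floor, and the feet are 408 mm apart outside-to-outside with the beam centred between them. The two leg pairs are set in 98 mm from either end of the beam.


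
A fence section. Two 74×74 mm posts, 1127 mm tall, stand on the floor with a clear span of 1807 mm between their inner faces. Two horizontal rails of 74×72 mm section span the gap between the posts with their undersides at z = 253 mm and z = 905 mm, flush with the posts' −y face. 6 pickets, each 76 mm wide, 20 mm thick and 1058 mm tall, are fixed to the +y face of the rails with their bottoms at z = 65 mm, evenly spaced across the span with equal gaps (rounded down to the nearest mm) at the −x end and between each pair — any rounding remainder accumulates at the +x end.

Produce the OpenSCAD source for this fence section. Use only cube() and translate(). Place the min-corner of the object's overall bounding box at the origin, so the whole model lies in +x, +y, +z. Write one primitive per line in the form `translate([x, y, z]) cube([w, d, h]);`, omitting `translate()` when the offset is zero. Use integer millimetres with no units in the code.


cube([74, 74, 1127]);
translate([1881, 0, 0]) cube([74, 74, 1127]);
translate([74, 0, 253]) cube([1807, 74, 72]);
translate([74, 0, 905]) cube([1807, 74, 72]);
translate([267, 74, 65]) cube([76, 20, 1058]);
translate([536, 74, 65]) cube([76, 20, 1058]);
translate([805, 74, 65]) cube([76, 20, 1058]);
translate([1074, 74, 65]) cube([76, 20, 1058]);
translate([1343, 74, 65]) cube([76, 20, 1058]);
translate([1612, 74, 65]) cube([76, 20, 1058]);


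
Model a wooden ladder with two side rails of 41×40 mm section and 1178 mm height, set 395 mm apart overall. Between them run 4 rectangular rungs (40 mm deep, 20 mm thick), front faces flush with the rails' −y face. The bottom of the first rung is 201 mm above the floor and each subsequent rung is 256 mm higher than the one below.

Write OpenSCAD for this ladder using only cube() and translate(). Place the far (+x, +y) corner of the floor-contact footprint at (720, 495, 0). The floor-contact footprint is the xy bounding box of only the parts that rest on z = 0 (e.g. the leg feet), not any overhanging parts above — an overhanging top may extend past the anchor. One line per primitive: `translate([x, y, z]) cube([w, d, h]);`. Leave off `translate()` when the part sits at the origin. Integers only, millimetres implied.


translate([325, 455, 0]) cube([41, 40, 1178]);
translate([679, 455, 0]) cube([41, 40, 1178]);
translate([366, 455, 201]) cube([313, 40, 20]);
translate([366, 455, 457]) cube([313, 40, 20]);
translate([366, 455, 713]) cube([313, 40, 20]);
translate([366, 455, 969]) cube([313, 40, 20]);


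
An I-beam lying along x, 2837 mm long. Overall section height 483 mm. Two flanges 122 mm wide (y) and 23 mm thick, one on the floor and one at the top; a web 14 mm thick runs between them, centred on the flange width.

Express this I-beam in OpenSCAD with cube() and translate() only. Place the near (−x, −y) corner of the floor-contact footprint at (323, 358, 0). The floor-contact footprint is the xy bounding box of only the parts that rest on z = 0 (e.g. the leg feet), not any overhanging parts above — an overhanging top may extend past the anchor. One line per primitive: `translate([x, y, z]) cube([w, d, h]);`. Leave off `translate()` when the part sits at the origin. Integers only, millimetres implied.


translate([323, 358, 0]) cube([2837, 122, 23]);
translate([323, 412, 23]) cube([2837, 14, 437]);
translate([323, 358, 460]) cube([2837, 122, 23]);


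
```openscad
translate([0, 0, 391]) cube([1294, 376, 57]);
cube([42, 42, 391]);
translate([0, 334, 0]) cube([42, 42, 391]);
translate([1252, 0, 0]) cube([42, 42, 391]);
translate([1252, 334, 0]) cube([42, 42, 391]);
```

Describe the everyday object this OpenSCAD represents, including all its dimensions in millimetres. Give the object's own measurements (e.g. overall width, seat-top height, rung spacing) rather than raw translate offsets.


A bench: a 1294×376 mm seat slab, 57 mm thick, top at z = 448 mm, on four 42×42 mm square legs flush with the seat corners and standing on z = 0.


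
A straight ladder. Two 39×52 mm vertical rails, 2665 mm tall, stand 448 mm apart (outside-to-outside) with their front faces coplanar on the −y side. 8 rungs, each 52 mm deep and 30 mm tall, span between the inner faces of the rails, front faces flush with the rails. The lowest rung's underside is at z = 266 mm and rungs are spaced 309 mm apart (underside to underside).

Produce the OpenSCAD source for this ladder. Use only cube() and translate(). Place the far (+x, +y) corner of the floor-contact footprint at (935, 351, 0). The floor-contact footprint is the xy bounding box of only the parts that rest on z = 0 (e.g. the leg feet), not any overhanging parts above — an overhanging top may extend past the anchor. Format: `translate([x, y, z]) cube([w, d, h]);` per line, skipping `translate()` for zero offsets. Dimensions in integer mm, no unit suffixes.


translate([487, 299, 0]) cube([39, 52, 2665]);
translate([896, 299, 0]) cube([39, 52, 2665]);
translate([526, 299, 266]) cube([370, 52, 30]);
translate([526, 299, 575]) cube([370, 52, 30]);
translate([526, 299, 884]) cube([370, 52, 30]);
translate([526, 299, 1193]) cube([370, 52, 30]);
translate([526, 299, 1502]) cube([370, 52, 30]);
translate([526, 299, 1811]) cube([370, 52, 30]);
translate([526, 299, 2120]) cube([370, 52, 30]);
translate([526, 299, 2429]) cube([370, 52, 30]);


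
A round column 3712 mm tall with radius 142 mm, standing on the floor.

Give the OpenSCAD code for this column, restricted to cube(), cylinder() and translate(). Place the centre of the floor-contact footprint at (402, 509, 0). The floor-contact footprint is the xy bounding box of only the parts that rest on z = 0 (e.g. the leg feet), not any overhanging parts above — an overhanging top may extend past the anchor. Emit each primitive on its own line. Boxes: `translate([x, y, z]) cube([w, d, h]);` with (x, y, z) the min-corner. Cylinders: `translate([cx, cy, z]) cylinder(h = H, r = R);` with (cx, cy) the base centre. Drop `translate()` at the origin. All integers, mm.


translate([402, 509, 0]) cylinder(h = 3712, r = 142);


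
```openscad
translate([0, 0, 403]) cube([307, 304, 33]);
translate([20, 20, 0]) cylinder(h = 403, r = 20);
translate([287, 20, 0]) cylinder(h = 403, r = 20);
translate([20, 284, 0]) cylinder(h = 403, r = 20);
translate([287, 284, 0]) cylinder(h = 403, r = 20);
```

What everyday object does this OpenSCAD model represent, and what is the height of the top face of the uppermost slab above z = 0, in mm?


A stool. The seat height is 436 mm.

A 307×304×33 slab at z = 403 on four corner cylinders — a stool. The seat top is 403 + 33 = 436 mm.


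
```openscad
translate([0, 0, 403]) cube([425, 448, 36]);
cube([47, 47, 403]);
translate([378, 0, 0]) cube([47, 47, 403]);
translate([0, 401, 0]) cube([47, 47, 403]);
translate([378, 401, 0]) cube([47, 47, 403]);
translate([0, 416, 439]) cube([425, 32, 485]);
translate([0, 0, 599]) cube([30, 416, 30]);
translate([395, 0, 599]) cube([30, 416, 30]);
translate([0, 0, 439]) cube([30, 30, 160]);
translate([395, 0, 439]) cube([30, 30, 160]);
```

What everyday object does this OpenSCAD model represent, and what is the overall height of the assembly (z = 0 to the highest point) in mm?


A chair. The overall height is 924 mm.

A slab on four corner posts with a tall panel at the back — a chair. The seat slab sits at z = 403 with thickness 36, and the 485 mm backrest starts at the seat top, so the overall height is 403 + 36 + 485 = 924 mm.


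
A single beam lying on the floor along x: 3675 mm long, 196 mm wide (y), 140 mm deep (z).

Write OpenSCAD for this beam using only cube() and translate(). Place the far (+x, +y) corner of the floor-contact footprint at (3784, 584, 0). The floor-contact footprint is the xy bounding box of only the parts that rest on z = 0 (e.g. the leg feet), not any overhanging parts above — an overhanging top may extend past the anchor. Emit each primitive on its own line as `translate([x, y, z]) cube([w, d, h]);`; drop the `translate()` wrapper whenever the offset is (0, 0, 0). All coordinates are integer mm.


translate([109, 388, 0]) cube([3675, 196, 140]);


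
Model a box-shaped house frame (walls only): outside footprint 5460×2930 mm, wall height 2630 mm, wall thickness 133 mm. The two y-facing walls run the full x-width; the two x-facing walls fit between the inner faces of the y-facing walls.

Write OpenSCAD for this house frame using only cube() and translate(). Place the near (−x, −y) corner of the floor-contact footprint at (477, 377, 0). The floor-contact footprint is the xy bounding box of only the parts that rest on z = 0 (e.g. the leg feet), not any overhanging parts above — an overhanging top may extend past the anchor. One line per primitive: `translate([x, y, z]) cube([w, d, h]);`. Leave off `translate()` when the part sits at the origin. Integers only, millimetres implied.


translate([477, 377, 0]) cube([5460, 133, 2630]);
translate([477, 3174, 0]) cube([5460, 133, 2630]);
translate([477, 510, 0]) cube([133, 2664, 2630]);
translate([5804, 510, 0]) cube([133, 2664, 2630]);


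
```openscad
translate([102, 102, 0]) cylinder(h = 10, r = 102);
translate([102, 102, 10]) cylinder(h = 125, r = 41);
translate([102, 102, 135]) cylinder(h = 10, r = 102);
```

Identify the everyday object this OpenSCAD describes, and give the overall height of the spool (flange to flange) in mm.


A spool. The overall height is 145 mm.

Three coaxial cylinders, large–small–large — a spool. Two 10 mm flanges and a 125 mm core give 10 + 125 + 10 = 145 mm.


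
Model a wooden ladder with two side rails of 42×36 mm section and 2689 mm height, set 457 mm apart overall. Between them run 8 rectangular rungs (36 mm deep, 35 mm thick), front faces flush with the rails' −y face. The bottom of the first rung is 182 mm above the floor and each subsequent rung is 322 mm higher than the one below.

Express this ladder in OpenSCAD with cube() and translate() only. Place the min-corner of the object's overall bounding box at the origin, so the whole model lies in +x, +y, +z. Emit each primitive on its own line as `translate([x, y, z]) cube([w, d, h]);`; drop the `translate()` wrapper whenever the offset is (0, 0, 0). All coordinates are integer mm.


cube([42, 36, 2689]);
translate([415, 0, 0]) cube([42, 36, 2689]);
translate([42, 0, 182]) cube([373, 36, 35]);
translate([42, 0, 504]) cube([373, 36, 35]);
translate([42, 0, 826]) cube([373, 36, 35]);
translate([42, 0, 1148]) cube([373, 36, 35]);
translate([42, 0, 1470]) cube([373, 36, 35]);
translate([42, 0, 1792]) cube([373, 36, 35]);
translate([42, 0, 2114]) cube([373, 36, 35]);
translate([42, 0, 2436]) cube([373, 36, 35]);


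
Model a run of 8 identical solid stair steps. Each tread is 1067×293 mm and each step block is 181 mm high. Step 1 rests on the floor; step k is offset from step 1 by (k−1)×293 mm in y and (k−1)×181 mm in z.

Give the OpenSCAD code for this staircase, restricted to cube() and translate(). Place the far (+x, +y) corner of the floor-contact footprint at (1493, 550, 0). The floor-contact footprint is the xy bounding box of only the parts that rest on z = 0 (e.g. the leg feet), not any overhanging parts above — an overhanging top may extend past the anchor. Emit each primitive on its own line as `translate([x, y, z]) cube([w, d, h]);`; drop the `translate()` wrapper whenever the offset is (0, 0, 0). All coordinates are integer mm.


translate([426, 257, 0]) cube([1067, 293, 181]);
translate([426, 550, 181]) cube([1067, 293, 181]);
translate([426, 843, 362]) cube([1067, 293, 181]);
translate([426, 1136, 543]) cube([1067, 293, 181]);
translate([426, 1429, 724]) cube([1067, 293, 181]);
translate([426, 1722, 905]) cube([1067, 293, 181]);
translate([426, 2015, 1086]) cube([1067, 293, 181]);
translate([426, 2308, 1267]) cube([1067, 293, 181]);


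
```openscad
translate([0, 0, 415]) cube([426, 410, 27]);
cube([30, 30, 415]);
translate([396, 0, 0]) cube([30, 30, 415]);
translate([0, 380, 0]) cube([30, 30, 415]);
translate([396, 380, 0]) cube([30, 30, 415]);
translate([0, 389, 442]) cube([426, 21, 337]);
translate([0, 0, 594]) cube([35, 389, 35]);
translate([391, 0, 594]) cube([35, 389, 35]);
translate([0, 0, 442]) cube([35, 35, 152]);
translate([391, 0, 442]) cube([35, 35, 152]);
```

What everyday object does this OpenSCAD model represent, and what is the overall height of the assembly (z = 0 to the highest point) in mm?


A chair. The overall height is 779 mm.

A slab on four corner posts with a tall panel at the back — a chair. The seat slab sits at z = 415 with thickness 27, and the 337 mm backrest starts at the seat top, so the overall height is 415 + 27 + 337 = 779 mm.


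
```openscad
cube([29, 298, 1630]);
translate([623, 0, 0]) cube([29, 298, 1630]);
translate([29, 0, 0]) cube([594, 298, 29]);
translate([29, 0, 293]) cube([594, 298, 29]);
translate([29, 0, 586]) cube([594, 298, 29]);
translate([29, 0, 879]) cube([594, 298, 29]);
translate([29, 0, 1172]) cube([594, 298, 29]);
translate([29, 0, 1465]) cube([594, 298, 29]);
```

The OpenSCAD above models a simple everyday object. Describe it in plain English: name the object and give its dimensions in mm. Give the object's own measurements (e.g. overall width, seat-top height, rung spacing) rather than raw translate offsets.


An open bookshelf. Two side panels, each 29 mm thick, 298 mm deep and 1630 mm tall, stand 652 mm apart (outside-to-outside). Between them sit 6 shelves, each 29 mm thick and 298 mm deep, spanning the full gap between the sides. The bottom shelf rests on the floor (its underside at z = 0) and the clear gap between one shelf's top and the next shelf's underside is 264 mm.


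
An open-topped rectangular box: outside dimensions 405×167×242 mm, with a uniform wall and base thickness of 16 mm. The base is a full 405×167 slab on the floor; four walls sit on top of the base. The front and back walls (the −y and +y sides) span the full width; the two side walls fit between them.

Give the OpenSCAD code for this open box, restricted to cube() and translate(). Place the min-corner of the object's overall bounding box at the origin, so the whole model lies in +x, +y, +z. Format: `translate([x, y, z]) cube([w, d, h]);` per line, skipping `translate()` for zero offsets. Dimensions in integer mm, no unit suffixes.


cube([405, 167, 16]);
translate([0, 0, 16]) cube([405, 16, 226]);
translate([0, 151, 16]) cube([405, 16, 226]);
translate([0, 16, 16]) cube([16, 135, 226]);
translate([389, 16, 16]) cube([16, 135, 226]);


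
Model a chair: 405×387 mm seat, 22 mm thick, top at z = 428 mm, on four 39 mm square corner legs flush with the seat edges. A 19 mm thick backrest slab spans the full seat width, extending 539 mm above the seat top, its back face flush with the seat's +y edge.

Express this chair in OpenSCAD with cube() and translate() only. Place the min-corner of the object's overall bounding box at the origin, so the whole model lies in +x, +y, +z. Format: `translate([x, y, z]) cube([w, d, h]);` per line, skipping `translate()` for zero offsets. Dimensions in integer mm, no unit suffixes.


// leg_h = 428 - 22 = 406
translate([0, 0, 406]) cube([405, 387, 22]);
cube([39, 39, 406]);
translate([366, 0, 0]) cube([39, 39, 406]);
translate([0, 348, 0]) cube([39, 39, 406]);
translate([366, 348, 0]) cube([39, 39, 406]);
translate([0, 368, 428]) cube([405, 19, 539]);


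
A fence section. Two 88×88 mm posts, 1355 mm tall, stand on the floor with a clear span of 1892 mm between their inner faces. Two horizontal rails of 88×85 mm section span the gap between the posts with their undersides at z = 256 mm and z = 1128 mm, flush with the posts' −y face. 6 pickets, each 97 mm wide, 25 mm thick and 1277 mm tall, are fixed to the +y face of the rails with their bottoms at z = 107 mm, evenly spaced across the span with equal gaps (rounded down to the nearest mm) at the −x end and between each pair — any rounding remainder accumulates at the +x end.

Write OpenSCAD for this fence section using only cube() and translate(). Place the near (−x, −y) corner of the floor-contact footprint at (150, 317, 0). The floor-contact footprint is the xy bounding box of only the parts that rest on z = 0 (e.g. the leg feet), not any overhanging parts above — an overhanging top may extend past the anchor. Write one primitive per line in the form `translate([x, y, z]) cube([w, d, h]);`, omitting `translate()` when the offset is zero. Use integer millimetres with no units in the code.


translate([150, 317, 0]) cube([88, 88, 1355]);
translate([2130, 317, 0]) cube([88, 88, 1355]);
translate([238, 317, 256]) cube([1892, 88, 85]);
translate([238, 317, 1128]) cube([1892, 88, 85]);
translate([425, 405, 107]) cube([97, 25, 1277]);
translate([709, 405, 107]) cube([97, 25, 1277]);
translate([993, 405, 107]) cube([97, 25, 1277]);
translate([1277, 405, 107]) cube([97, 25, 1277]);
translate([1561, 405, 107]) cube([97, 25, 1277]);
translate([1845, 405, 107]) cube([97, 25, 1277]);


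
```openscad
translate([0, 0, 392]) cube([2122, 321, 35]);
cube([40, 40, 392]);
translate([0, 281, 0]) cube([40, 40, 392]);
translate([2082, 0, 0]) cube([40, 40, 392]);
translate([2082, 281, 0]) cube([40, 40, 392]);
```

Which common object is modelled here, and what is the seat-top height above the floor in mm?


A bench. The seat-top height is 427 mm.

A long slab on four corner posts — a bench. The slab sits at z = 392 with thickness 35, so the top is 392 + 35 = 427 mm.


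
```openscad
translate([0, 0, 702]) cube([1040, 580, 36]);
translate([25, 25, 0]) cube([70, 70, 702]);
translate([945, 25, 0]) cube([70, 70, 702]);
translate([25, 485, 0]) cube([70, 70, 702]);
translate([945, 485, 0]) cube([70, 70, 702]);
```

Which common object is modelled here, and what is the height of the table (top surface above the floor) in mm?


A table. The table height is 738 mm.

A 1040×580×36 slab sits at z = 702 on four 70 mm square posts — a table. The top surface is at 702 + 36 = 738 mm.


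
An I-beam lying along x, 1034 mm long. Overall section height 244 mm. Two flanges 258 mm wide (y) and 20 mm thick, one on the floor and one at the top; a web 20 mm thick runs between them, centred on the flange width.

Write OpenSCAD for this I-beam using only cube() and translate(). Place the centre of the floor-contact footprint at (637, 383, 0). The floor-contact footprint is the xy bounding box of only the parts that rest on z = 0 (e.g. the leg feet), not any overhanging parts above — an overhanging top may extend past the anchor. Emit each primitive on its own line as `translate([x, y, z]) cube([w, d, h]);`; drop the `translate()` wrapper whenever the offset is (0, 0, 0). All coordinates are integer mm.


translate([120, 254, 0]) cube([1034, 258, 20]);
translate([120, 373, 20]) cube([1034, 20, 204]);
translate([120, 254, 224]) cube([1034, 258, 20]);


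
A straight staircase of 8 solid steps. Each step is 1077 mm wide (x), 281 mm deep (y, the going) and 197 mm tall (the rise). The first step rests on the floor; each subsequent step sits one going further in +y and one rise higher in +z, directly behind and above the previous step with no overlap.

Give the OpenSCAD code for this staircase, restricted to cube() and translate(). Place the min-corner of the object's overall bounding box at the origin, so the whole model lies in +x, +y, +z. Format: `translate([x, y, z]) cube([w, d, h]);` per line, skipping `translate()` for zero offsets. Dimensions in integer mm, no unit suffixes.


cube([1077, 281, 197]);
translate([0, 281, 197]) cube([1077, 281, 197]);
translate([0, 562, 394]) cube([1077, 281, 197]);
translate([0, 843, 591]) cube([1077, 281, 197]);
translate([0, 1124, 788]) cube([1077, 281, 197]);
translate([0, 1405, 985]) cube([1077, 281, 197]);
translate([0, 1686, 1182]) cube([1077, 281, 197]);
translate([0, 1967, 1379]) cube([1077, 281, 197]);


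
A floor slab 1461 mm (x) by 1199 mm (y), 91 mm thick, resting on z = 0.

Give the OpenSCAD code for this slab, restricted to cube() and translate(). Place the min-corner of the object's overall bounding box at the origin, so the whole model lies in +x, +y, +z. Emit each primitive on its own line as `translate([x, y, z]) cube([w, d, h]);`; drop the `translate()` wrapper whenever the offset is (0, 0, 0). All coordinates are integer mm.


cube([1461, 1199, 91]);


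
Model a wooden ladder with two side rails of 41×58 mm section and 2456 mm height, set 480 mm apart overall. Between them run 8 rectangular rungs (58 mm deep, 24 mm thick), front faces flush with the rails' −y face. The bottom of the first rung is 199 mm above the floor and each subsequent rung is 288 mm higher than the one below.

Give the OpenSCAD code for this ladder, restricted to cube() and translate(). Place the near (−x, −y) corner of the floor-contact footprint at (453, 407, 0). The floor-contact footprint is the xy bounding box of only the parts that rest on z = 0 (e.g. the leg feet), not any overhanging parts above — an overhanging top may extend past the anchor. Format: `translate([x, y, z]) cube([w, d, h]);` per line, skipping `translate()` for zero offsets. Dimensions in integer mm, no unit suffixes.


translate([453, 407, 0]) cube([41, 58, 2456]);
translate([892, 407, 0]) cube([41, 58, 2456]);
translate([494, 407, 199]) cube([398, 58, 24]);
translate([494, 407, 487]) cube([398, 58, 24]);
translate([494, 407, 775]) cube([398, 58, 24]);
translate([494, 407, 1063]) cube([398, 58, 24]);
translate([494, 407, 1351]) cube([398, 58, 24]);
translate([494, 407, 1639]) cube([398, 58, 24]);
translate([494, 407, 1927]) cube([398, 58, 24]);
translate([494, 407, 2215]) cube([398, 58, 24]);


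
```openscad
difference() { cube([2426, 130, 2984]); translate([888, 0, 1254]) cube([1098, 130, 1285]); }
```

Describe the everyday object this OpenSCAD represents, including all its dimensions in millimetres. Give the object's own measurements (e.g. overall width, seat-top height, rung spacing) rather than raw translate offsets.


A wall 2426 mm long (x), 130 mm thick (y), 2984 mm tall, with a rectangular window opening cut through it. The opening is 1098 mm wide and 1285 mm tall; its sill is at z = 1254 mm and its near (−x) edge is 888 mm from the wall's −x end. The opening passes through the full wall thickness.


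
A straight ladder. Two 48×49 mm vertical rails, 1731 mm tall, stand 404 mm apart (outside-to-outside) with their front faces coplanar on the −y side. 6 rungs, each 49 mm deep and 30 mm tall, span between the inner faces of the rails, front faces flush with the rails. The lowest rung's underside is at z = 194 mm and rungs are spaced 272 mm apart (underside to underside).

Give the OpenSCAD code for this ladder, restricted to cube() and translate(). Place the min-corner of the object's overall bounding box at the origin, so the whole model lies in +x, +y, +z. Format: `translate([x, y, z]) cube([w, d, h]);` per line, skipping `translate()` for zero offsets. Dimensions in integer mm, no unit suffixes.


cube([48, 49, 1731]);
translate([356, 0, 0]) cube([48, 49, 1731]);
translate([48, 0, 194]) cube([308, 49, 30]);
translate([48, 0, 466]) cube([308, 49, 30]);
translate([48, 0, 738]) cube([308, 49, 30]);
translate([48, 0, 1010]) cube([308, 49, 30]);
translate([48, 0, 1282]) cube([308, 49, 30]);
translate([48, 0, 1554]) cube([308, 49, 30]);


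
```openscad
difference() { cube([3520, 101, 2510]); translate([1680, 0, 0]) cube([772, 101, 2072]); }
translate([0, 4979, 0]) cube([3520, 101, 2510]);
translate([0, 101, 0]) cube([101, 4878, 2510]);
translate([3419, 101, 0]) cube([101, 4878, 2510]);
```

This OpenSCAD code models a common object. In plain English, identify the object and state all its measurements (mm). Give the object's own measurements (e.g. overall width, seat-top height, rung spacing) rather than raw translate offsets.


A single room: four walls, each 2510 mm tall and 101 mm thick, enclosing an outside footprint 3520×5080 mm (x × y), no floor or roof. The front and back walls (−y and +y sides) run the full x-width; the side walls fit between their inner faces. A door opening 772 mm wide and 2072 mm tall is cut through the front wall from the floor up, its −x edge 1680 mm from the wall's −x end.


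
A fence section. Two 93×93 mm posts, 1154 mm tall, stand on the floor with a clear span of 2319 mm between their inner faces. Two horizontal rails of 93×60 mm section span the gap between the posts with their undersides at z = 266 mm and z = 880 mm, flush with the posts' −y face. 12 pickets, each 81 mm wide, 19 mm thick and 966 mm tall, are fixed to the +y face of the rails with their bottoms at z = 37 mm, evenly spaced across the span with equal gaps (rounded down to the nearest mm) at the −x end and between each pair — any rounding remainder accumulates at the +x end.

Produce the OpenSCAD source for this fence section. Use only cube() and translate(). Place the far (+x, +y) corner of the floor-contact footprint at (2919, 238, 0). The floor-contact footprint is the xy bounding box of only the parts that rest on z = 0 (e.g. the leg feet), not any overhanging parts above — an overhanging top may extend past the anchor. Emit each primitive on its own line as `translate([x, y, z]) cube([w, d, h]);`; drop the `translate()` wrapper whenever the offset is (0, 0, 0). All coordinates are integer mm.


translate([414, 145, 0]) cube([93, 93, 1154]);
translate([2826, 145, 0]) cube([93, 93, 1154]);
translate([507, 145, 266]) cube([2319, 93, 60]);
translate([507, 145, 880]) cube([2319, 93, 60]);
translate([610, 238, 37]) cube([81, 19, 966]);
translate([794, 238, 37]) cube([81, 19, 966]);
translate([978, 238, 37]) cube([81, 19, 966]);
translate([1162, 238, 37]) cube([81, 19, 966]);
translate([1346, 238, 37]) cube([81, 19, 966]);
translate([1530, 238, 37]) cube([81, 19, 966]);
translate([1714, 238, 37]) cube([81, 19, 966]);
translate([1898, 238, 37]) cube([81, 19, 966]);
translate([2082, 238, 37]) cube([81, 19, 966]);
translate([2266, 238, 37]) cube([81, 19, 966]);
translate([2450, 238, 37]) cube([81, 19, 966]);
translate([2634, 238, 37]) cube([81, 19, 966]);


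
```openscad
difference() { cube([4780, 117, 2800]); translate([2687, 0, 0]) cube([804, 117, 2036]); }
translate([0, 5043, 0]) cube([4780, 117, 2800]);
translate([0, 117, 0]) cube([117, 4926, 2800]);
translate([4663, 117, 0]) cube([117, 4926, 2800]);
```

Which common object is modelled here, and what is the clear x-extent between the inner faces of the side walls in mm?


A single room. The interior width is 4546 mm.

Four walls enclosing a rectangle with a door in the front wall — a room. Outside width 4780 minus two 117 mm walls gives 4546 mm.


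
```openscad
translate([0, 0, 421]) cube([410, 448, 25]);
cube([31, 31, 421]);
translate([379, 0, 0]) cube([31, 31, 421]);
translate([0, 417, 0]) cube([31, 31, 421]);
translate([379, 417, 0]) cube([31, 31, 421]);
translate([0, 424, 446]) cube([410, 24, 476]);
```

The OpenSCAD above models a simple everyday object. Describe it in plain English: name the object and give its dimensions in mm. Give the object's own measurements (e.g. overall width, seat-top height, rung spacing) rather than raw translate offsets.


A chair. The seat is a 410×448×25 mm slab with its top at z = 446 mm, on four 31×31 mm corner legs (flush with the seat edges, standing on z = 0). A flat backrest 24 mm thick, 476 mm tall, spans the full seat width and rises from the seat top along its +y edge, rear face flush with the rear of the seat.


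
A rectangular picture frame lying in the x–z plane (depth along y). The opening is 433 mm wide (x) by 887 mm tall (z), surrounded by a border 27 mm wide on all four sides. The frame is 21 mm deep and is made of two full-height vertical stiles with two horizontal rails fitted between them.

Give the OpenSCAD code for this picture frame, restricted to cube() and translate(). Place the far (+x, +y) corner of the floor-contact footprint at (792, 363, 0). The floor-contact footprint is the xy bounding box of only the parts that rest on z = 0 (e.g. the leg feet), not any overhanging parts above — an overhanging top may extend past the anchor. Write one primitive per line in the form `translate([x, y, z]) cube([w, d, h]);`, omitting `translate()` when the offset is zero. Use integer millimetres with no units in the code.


translate([305, 342, 0]) cube([27, 21, 941]);
translate([765, 342, 0]) cube([27, 21, 941]);
translate([332, 342, 0]) cube([433, 21, 27]);
translate([332, 342, 914]) cube([433, 21, 27]);


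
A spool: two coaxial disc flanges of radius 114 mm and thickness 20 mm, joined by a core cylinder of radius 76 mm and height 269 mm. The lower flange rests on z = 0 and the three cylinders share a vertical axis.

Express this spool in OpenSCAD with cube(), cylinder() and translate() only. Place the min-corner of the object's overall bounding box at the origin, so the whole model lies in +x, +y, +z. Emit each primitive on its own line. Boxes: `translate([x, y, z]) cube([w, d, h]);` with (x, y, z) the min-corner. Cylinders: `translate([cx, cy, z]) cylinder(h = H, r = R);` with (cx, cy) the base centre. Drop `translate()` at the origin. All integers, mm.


translate([114, 114, 0]) cylinder(h = 20, r = 114);
translate([114, 114, 20]) cylinder(h = 269, r = 76);
translate([114, 114, 289]) cylinder(h = 20, r = 114);


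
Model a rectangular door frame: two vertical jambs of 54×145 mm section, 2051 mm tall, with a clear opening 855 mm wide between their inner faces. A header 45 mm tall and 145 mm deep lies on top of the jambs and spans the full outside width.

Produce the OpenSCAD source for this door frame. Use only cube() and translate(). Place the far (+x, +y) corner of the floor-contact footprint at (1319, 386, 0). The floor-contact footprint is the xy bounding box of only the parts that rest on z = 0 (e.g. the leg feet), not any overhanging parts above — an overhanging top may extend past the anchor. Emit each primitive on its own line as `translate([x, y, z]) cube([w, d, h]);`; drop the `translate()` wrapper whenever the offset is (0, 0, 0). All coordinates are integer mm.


translate([356, 241, 0]) cube([54, 145, 2051]);
translate([1265, 241, 0]) cube([54, 145, 2051]);
translate([356, 241, 2051]) cube([963, 145, 45]);
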